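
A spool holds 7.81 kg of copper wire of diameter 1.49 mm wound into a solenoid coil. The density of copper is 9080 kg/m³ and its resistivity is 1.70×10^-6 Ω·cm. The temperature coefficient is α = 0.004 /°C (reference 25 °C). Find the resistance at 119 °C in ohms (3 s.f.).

6.62 Ω

ρ = 1.70×10^-6 Ω·cm = 1.70×10^-8 Ω·m
A = π(d/2)² = π(7.4500e-04 m)² = 1.7437e-06 m²
L = m/(density·A) = 7.81/(9080×1.7437e-06) = 493.3 m
R = ρL/A = (1.70×10^-8)(493.3)/(1.7437e-06) = 4.809 Ω
R(119 °C) = 4.809 × (1 + 0.004×94) = 6.62 Ω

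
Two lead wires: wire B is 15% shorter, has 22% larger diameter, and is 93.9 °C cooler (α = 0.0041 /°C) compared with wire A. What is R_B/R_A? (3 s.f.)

0.351

R ∝ ρL/d² with ρ ∝ (1+αΔT), so R_B/R_A = (1 − 15/100) × (1 + 22/100)⁻² × (1 − 0.0041×93.9)
= 0.85 × 0.6719 × 0.615 = 0.351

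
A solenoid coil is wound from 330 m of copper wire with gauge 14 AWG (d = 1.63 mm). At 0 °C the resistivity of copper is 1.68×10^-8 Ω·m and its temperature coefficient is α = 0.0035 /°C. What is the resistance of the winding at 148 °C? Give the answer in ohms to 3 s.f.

A = π(1.63/2 mm)² = π(8.1500e-04 m)² = 2.087e-06 m²
R₍0°C₎ = ρL/A = (1.68×10^-8)(330)/(2.087e-06) = 2.657 Ω
R = R₀(1 + αΔT) = 2.657(1 + 0.0035×148) = 4.03 Ω

4.03 Ω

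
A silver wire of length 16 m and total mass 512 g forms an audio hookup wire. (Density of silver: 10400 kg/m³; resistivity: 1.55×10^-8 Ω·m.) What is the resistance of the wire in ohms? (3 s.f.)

0.0806 Ω

A = m/(density·L) = 0.512/(10400×16) = 3.0769e-06 m²
R = ρL/A = (1.55×10^-8)(16)/(3.0769e-06) = 0.0806 Ω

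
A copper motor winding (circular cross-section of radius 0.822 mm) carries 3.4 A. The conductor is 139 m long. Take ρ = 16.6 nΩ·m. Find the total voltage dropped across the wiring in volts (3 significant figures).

ρ = 16.6 nΩ·m = 1.66×10^-8 Ω·m
A = πr² = π(8.2200e-04 m)² = 2.123e-06 m²
R = ρL/A = (1.66×10^-8)(139)/(2.123e-06) = 1.087 Ω
V = IR = 3.4 × 1.087 = 3.70 V

3.70 V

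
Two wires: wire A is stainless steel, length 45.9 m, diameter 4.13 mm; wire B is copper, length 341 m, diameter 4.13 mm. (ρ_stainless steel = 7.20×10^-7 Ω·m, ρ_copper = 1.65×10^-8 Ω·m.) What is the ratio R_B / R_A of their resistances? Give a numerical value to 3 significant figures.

0.170

R ∝ ρL/d², so R_B/R_A = (ρ_B/ρ_A) × (L_B/L_A)
= (1.65×10^-8/7.20×10^-7) × (341/45.9) = 0.170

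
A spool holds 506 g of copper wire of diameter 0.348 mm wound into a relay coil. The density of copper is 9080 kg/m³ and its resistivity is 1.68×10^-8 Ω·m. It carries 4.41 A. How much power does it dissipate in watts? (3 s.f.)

A = π(d/2)² = π(1.7400e-04 m)² = 9.5115e-08 m²
L = m/(density·A) = 0.506/(9080×9.5115e-08) = 585.9 m
R = ρL/A = (1.68×10^-8)(585.9)/(9.5115e-08) = 103.5 Ω
P = I²R = (4.41)² × 103.5 = 2010 W

2010 W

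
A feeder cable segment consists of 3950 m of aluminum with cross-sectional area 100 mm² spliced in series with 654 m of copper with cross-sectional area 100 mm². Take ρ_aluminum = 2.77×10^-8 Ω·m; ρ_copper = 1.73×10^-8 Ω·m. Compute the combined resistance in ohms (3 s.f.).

Segment 1: A = 100 mm² = 1.000e-04 m²
R₁ = ρL/A = (2.77×10^-8)(3950)/(1.000e-04) = 1.094 Ω
R₂ = (1.73×10^-8)(654)/(1.000e-04) = 0.1131 Ω
R = R₁ + R₂ = 1.21 Ω

1.21 Ω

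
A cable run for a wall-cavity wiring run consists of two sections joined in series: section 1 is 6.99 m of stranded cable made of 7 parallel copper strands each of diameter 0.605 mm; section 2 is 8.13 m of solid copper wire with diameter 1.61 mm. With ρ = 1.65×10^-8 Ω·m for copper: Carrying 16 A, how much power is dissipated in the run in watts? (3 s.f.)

Section 1: A_strand = π(3.0250e-04)² = 2.875e-07 m²; R₁ = ρL/(N·A_s) = (1.65×10^-8)(6.99)/(7×2.875e-07) = 0.05731 Ω
Section 2: A = π(d/2)² = π(8.0500e-04 m)² = 2.036e-06 m²
R₂ = (1.65×10^-8)(8.13)/(2.036e-06) = 0.06589 Ω
R = R₁ + R₂ = 0.1232 Ω
P = I²R = (16)² × 0.1232 = 31.5 W

31.5 W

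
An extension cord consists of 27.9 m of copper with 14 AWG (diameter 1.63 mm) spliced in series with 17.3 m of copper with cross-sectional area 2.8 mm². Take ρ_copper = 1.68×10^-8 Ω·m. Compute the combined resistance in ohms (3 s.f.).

0.328 Ω

Segment 1: A = π(1.63/2 mm)² = π(8.1500e-04 m)² = 2.087e-06 m²
R₁ = ρL/A = (1.68×10^-8)(27.9)/(2.087e-06) = 0.2246 Ω
Segment 2: A = 2.8 mm² = 2.800e-06 m²
R₂ = (1.68×10^-8)(17.3)/(2.800e-06) = 0.1038 Ω
R = R₁ + R₂ = 0.328 Ω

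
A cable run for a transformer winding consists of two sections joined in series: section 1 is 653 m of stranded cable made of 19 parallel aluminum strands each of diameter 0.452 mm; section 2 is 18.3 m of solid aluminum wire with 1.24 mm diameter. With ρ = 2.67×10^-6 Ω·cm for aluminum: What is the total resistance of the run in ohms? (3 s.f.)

ρ = 2.67×10^-6 Ω·cm = 2.67×10^-8 Ω·m
Section 1: A_strand = π(2.2600e-04)² = 1.605e-07 m²; R₁ = ρL/(N·A_s) = (2.67×10^-8)(653)/(19×1.605e-07) = 5.719 Ω
Section 2: A = π(d/2)² = π(6.2000e-04 m)² = 1.208e-06 m²
R₂ = (2.67×10^-8)(18.3)/(1.208e-06) = 0.4046 Ω
R = R₁ + R₂ = 6.12 Ω

6.12 Ω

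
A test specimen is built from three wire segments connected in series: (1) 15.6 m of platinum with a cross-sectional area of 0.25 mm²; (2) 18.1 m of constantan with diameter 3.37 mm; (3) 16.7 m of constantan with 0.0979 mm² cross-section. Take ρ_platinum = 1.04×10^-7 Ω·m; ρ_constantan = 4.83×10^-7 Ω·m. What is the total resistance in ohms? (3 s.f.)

Seg 1: A = 0.25 mm² = 2.500e-07 m²
R_1 = (1.04×10^-7)(15.6)/(2.500e-07) = 6.49 Ω
Seg 2: A = π(d/2)² = π(1.6850e-03 m)² = 8.920e-06 m²
R_2 = (4.83×10^-7)(18.1)/(8.920e-06) = 0.9801 Ω
Seg 3: A = 0.0979 mm² = 9.790e-08 m²
R_3 = (4.83×10^-7)(16.7)/(9.790e-08) = 82.39 Ω
R_total = R_1 + R_2 + R_3 = 89.9 Ω

89.9 Ω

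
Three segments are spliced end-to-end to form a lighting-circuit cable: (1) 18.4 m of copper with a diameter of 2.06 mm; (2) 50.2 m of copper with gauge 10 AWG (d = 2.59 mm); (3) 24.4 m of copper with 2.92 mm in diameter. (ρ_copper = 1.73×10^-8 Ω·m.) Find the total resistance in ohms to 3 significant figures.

Seg 1: A = π(d/2)² = π(1.0300e-03 m)² = 3.333e-06 m²
R_1 = (1.73×10^-8)(18.4)/(3.333e-06) = 0.09551 Ω
Seg 2: A = π(2.59/2 mm)² = π(1.2950e-03 m)² = 5.269e-06 m²
R_2 = (1.73×10^-8)(50.2)/(5.269e-06) = 0.1648 Ω
Seg 3: A = π(d/2)² = π(1.4600e-03 m)² = 6.697e-06 m²
R_3 = (1.73×10^-8)(24.4)/(6.697e-06) = 0.06303 Ω
R_total = R_1 + R_2 + R_3 = 0.323 Ω

0.323 Ω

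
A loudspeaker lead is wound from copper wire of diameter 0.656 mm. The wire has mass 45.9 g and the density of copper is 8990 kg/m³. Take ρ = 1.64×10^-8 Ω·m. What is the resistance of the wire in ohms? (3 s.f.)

0.733 Ω

A = π(d/2)² = π(3.2800e-04 m)² = 3.3799e-07 m²
L = m/(density·A) = 0.0459/(8990×3.3799e-07) = 15.11 m
R = ρL/A = (1.64×10^-8)(15.11)/(3.3799e-07) = 0.733 Ω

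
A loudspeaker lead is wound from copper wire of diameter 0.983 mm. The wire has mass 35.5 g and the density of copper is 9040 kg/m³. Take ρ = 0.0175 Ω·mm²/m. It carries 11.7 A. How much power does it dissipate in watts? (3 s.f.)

16.3 W

ρ = 0.0175 Ω·mm²/m = 1.75×10^-8 Ω·m
A = π(d/2)² = π(4.9150e-04 m)² = 7.5892e-07 m²
L = m/(density·A) = 0.0355/(9040×7.5892e-07) = 5.174 m
R = ρL/A = (1.75×10^-8)(5.174)/(7.5892e-07) = 0.1193 Ω
P = I²R = (11.7)² × 0.1193 = 16.3 W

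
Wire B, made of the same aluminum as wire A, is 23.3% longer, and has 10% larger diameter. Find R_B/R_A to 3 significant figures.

1.02

R ∝ L/d², so R_B/R_A = (1 + 23.3/100) × (1 + 10/100)⁻²
= 1.233 × 0.8265 = 1.02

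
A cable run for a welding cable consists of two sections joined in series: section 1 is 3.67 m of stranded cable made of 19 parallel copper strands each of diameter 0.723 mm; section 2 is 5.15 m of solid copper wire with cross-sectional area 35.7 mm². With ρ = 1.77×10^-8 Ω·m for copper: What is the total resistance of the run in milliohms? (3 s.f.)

Section 1: A_strand = π(3.6150e-04)² = 4.106e-07 m²; R₁ = ρL/(N·A_s) = (1.77×10^-8)(3.67)/(19×4.106e-07) = 0.008328 Ω
Section 2: A = 35.7 mm² = 3.570e-05 m²
R₂ = (1.77×10^-8)(5.15)/(3.570e-05) = 0.002553 Ω
R = R₁ + R₂ = 10.9 mΩ

10.9 mΩ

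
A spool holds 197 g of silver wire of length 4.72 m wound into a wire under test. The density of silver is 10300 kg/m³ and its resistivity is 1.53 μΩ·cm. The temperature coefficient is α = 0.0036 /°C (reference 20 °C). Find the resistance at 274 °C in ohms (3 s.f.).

ρ = 1.53 μΩ·cm = 1.53×10^-8 Ω·m
A = m/(density·L) = 0.197/(10300×4.72) = 4.0522e-06 m²
R = ρL/A = (1.53×10^-8)(4.72)/(4.0522e-06) = 0.01782 Ω
R(274 °C) = 0.01782 × (1 + 0.0036×254) = 0.0341 Ω

0.0341 Ω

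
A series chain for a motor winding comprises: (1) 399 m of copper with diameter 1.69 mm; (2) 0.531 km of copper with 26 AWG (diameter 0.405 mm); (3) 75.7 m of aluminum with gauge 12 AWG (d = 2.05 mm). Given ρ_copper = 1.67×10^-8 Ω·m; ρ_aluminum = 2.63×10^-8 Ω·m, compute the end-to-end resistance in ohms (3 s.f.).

Seg 1: A = π(d/2)² = π(8.4500e-04 m)² = 2.243e-06 m²
R_1 = (1.67×10^-8)(399)/(2.243e-06) = 2.97 Ω
Seg 2: A = π(0.405/2 mm)² = π(2.0250e-04 m)² = 1.288e-07 m²
R_2 = (1.67×10^-8)(531)/(1.288e-07) = 68.84 Ω
Seg 3: A = π(2.05/2 mm)² = π(1.0250e-03 m)² = 3.301e-06 m²
R_3 = (2.63×10^-8)(75.7)/(3.301e-06) = 0.6032 Ω
R_total = R_1 + R_2 + R_3 = 72.4 Ω

72.4 Ω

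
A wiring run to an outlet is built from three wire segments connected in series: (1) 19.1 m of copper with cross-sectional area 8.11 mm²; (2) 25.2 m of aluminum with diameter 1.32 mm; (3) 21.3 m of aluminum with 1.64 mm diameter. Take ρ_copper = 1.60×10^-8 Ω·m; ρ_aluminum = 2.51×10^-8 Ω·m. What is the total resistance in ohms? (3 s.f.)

Seg 1: A = 8.11 mm² = 8.110e-06 m²
R_1 = (1.60×10^-8)(19.1)/(8.110e-06) = 0.03768 Ω
Seg 2: A = π(d/2)² = π(6.6000e-04 m)² = 1.368e-06 m²
R_2 = (2.51×10^-8)(25.2)/(1.368e-06) = 0.4622 Ω
Seg 3: A = π(d/2)² = π(8.2000e-04 m)² = 2.112e-06 m²
R_3 = (2.51×10^-8)(21.3)/(2.112e-06) = 0.2531 Ω
R_total = R_1 + R_2 + R_3 = 0.753 Ω

0.753 Ω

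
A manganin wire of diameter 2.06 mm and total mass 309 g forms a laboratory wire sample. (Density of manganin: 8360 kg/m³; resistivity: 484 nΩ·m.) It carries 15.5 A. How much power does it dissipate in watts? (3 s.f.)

ρ = 484 nΩ·m = 4.84×10^-7 Ω·m
A = π(d/2)² = π(1.0300e-03 m)² = 3.3329e-06 m²
L = m/(density·A) = 0.309/(8360×3.3329e-06) = 11.09 m
R = ρL/A = (4.84×10^-7)(11.09)/(3.3329e-06) = 1.61 Ω
P = I²R = (15.5)² × 1.61 = 387 W

387 W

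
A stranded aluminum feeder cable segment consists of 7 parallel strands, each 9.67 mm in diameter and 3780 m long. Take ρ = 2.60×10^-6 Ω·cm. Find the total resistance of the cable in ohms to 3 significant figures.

0.191 Ω

ρ = 2.60×10^-6 Ω·cm = 2.60×10^-8 Ω·m
A_strand = π(4.8350e-03 m)² = 7.344e-05 m²
R_strand = ρL/A = (2.60×10^-8)(3780)/(7.344e-05) = 1.338 Ω
R_total = R_strand/N = 1.338/7 = 0.191 Ω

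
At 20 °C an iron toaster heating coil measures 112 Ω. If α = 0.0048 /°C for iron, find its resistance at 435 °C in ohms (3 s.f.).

335 Ω

ΔT = 435 − 20 = 415 °C
R = R₀(1 + αΔT) = 112 × (1 + 0.0048×415) = 112 × 2.992 = 335 Ω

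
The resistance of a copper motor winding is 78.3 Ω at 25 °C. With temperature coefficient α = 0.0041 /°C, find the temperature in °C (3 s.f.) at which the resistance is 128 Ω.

R = R₀(1 + α(T − T₀)) ⇒ T = T₀ + (R/R₀ − 1)/α
T = 25 + (128/78.3 − 1)/0.0041 = 25 + (0.6347)/0.0041 = 180 °C

180 °C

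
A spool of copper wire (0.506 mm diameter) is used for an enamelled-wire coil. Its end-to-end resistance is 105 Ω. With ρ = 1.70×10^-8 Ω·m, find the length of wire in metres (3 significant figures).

A = π(d/2)² = π(2.5300e-04 m)² = 2.011e-07 m²
L = RA/ρ = (105)(2.011e-07)/(1.70×10^-8) = 1240 m

1240 m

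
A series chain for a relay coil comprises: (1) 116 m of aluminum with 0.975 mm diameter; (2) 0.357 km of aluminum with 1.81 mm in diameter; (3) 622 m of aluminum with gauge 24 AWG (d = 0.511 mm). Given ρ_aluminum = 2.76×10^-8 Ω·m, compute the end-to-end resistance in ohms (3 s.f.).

Seg 1: A = π(d/2)² = π(4.8750e-04 m)² = 7.466e-07 m²
R_1 = (2.76×10^-8)(116)/(7.466e-07) = 4.288 Ω
Seg 2: A = π(d/2)² = π(9.0500e-04 m)² = 2.573e-06 m²
R_2 = (2.76×10^-8)(357)/(2.573e-06) = 3.829 Ω
Seg 3: A = π(0.511/2 mm)² = π(2.5550e-04 m)² = 2.051e-07 m²
R_3 = (2.76×10^-8)(622)/(2.051e-07) = 83.71 Ω
R_total = R_1 + R_2 + R_3 = 91.8 Ω

91.8 Ω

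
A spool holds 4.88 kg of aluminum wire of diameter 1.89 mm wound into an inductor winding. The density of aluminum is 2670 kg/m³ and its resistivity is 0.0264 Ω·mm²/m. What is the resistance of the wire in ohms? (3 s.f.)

ρ = 0.0264 Ω·mm²/m = 2.64×10^-8 Ω·m
A = π(d/2)² = π(9.4500e-04 m)² = 2.8055e-06 m²
L = m/(density·A) = 4.88/(2670×2.8055e-06) = 651.5 m
R = ρL/A = (2.64×10^-8)(651.5)/(2.8055e-06) = 6.13 Ω

6.13 Ω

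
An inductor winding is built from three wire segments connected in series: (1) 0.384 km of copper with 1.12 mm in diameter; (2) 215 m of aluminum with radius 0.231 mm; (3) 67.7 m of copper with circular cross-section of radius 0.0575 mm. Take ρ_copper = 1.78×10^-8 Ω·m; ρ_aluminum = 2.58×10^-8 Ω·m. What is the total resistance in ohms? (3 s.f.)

Seg 1: A = π(d/2)² = π(5.6000e-04 m)² = 9.852e-07 m²
R_1 = (1.78×10^-8)(384)/(9.852e-07) = 6.938 Ω
Seg 2: A = πr² = π(2.3100e-04 m)² = 1.676e-07 m²
R_2 = (2.58×10^-8)(215)/(1.676e-07) = 33.09 Ω
Seg 3: A = πr² = π(5.7500e-05 m)² = 1.039e-08 m²
R_3 = (1.78×10^-8)(67.7)/(1.039e-08) = 116 Ω
R_total = R_1 + R_2 + R_3 = 156 Ω

156 Ω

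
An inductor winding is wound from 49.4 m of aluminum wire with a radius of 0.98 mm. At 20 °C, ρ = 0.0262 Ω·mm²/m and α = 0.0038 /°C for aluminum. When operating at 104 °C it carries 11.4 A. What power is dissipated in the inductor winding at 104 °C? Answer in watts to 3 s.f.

73.5 W

ρ = 0.0262 Ω·mm²/m = 2.62×10^-8 Ω·m
A = πr² = π(9.8000e-04 m)² = 3.017e-06 m²
R₍20₎ = ρL/A = (2.62×10^-8)(49.4)/(3.017e-06) = 0.429 Ω
R₍104₎ = R₍20₎(1 + αΔT) = 0.429 × (1 + 0.0038×84) = 0.5659 Ω
P = I²R = (11.4)² × 0.5659 = 73.5 W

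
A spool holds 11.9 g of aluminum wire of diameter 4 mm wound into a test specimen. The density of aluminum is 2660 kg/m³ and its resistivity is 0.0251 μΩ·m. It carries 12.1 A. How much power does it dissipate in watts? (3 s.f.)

ρ = 0.0251 μΩ·m = 2.51×10^-8 Ω·m
A = π(d/2)² = π(2.0000e-03 m)² = 1.2566e-05 m²
L = m/(density·A) = 0.0119/(2660×1.2566e-05) = 0.356 m
R = ρL/A = (2.51×10^-8)(0.356)/(1.2566e-05) = 7.111×10^-4 Ω
P = I²R = (12.1)² × 7.111×10^-4 = 0.104 W

0.104 W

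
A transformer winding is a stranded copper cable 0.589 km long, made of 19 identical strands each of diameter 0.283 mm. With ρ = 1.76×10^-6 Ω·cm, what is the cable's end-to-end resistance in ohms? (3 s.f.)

ρ = 1.76×10^-6 Ω·cm = 1.76×10^-8 Ω·m
A_strand = π(1.4150e-04 m)² = 6.290e-08 m²
R_strand = ρL/A = (1.76×10^-8)(589)/(6.290e-08) = 164.8 Ω
R_total = R_strand/N = 164.8/19 = 8.67 Ω

8.67 Ω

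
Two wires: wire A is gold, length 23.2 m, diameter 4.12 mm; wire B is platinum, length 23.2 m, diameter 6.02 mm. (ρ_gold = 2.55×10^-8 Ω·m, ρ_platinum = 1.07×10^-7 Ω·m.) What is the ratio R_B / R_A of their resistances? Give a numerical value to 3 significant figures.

1.97

R ∝ ρL/d², so R_B/R_A = (ρ_B/ρ_A) × (d_A/d_B)²
= (1.07×10^-7/2.55×10^-8) × (4.12/6.02)² = 1.97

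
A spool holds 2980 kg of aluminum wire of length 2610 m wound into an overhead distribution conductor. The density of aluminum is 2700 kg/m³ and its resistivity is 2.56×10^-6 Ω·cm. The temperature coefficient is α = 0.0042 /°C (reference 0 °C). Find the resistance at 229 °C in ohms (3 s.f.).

ρ = 2.56×10^-6 Ω·cm = 2.56×10^-8 Ω·m
A = m/(density·L) = 2980/(2700×2610) = 4.2287e-04 m²
R = ρL/A = (2.56×10^-8)(2610)/(4.2287e-04) = 0.158 Ω
R(229 °C) = 0.158 × (1 + 0.0042×229) = 0.310 Ω

0.310 Ω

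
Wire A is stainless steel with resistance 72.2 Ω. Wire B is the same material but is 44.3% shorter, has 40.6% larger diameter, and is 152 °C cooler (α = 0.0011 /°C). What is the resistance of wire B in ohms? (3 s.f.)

16.9 Ω

R ∝ ρL/d² with ρ ∝ (1+αΔT), so R_B/R_A = (1 − 44.3/100) × (1 + 40.6/100)⁻² × (1 − 0.0011×152)
= 0.557 × 0.5059 × 0.8328 = 0.2346
R_B = 0.2346 × 72.2 = 16.9 Ω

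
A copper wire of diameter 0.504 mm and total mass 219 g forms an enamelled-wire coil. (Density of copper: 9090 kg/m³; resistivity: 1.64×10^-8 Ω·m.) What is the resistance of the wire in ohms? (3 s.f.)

9.93 Ω

A = π(d/2)² = π(2.5200e-04 m)² = 1.9950e-07 m²
L = m/(density·A) = 0.219/(9090×1.9950e-07) = 120.8 m
R = ρL/A = (1.64×10^-8)(120.8)/(1.9950e-07) = 9.93 Ω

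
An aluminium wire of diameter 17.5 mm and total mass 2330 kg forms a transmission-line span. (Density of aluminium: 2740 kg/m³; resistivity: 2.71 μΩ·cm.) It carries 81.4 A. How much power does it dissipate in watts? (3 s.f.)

2640 W

ρ = 2.71 μΩ·cm = 2.71×10^-8 Ω·m
A = π(d/2)² = π(8.7500e-03 m)² = 2.4053e-04 m²
L = m/(density·A) = 2330/(2740×2.4053e-04) = 3535 m
R = ρL/A = (2.71×10^-8)(3535)/(2.4053e-04) = 0.3983 Ω
P = I²R = (81.4)² × 0.3983 = 2640 W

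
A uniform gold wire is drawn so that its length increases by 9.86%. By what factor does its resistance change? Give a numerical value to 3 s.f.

k = 1 + 9.86/100 = 1.099; volume constant ⇒ A' = A/k, so R' = k²R.
Factor = 1.21

1.21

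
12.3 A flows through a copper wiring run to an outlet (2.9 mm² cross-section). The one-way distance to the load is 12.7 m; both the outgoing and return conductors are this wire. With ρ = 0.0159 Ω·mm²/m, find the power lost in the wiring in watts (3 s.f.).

ρ = 0.0159 Ω·mm²/m = 1.59×10^-8 Ω·m
A = 2.9 mm² = 2.900e-06 m²
Total conductor length (both ways) L = 2 × 12.7 = 25.4 m
R = ρL/A = (1.59×10^-8)(25.4)/(2.900e-06) = 0.1393 Ω
P = I²R = (12.3)² × 0.1393 = 21.1 W

21.1 W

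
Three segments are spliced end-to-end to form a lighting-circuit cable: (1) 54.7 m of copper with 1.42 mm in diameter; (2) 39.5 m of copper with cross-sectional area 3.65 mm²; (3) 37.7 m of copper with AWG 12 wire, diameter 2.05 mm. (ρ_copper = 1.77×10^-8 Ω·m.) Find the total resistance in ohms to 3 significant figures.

1.01 Ω

Seg 1: A = π(d/2)² = π(7.1000e-04 m)² = 1.584e-06 m²
R_1 = (1.77×10^-8)(54.7)/(1.584e-06) = 0.6114 Ω
Seg 2: A = 3.65 mm² = 3.650e-06 m²
R_2 = (1.77×10^-8)(39.5)/(3.650e-06) = 0.1915 Ω
Seg 3: A = π(2.05/2 mm)² = π(1.0250e-03 m)² = 3.301e-06 m²
R_3 = (1.77×10^-8)(37.7)/(3.301e-06) = 0.2022 Ω
R_total = R_1 + R_2 + R_3 = 1.01 Ω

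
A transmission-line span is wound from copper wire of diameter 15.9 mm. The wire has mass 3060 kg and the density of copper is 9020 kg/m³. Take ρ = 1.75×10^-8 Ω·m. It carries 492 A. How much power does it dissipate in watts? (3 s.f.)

36500 W

A = π(d/2)² = π(7.9500e-03 m)² = 1.9856e-04 m²
L = m/(density·A) = 3060/(9020×1.9856e-04) = 1709 m
R = ρL/A = (1.75×10^-8)(1709)/(1.9856e-04) = 0.1506 Ω
P = I²R = (492)² × 0.1506 = 36500 W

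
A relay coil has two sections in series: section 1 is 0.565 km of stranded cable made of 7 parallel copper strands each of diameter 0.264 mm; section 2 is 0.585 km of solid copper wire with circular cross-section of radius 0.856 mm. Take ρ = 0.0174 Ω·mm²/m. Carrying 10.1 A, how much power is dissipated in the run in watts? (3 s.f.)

ρ = 0.0174 Ω·mm²/m = 1.74×10^-8 Ω·m
Section 1: A_strand = π(1.3200e-04)² = 5.474e-08 m²; R₁ = ρL/(N·A_s) = (1.74×10^-8)(565)/(7×5.474e-08) = 25.66 Ω
Section 2: A = πr² = π(8.5600e-04 m)² = 2.302e-06 m²
R₂ = (1.74×10^-8)(585)/(2.302e-06) = 4.422 Ω
R = R₁ + R₂ = 30.08 Ω
P = I²R = (10.1)² × 30.08 = 3070 W

3070 W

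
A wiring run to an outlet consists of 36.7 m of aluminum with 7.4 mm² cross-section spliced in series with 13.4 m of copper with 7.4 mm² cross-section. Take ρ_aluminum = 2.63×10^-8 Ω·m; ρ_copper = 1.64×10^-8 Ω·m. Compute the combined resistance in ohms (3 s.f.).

0.160 Ω

Segment 1: A = 7.4 mm² = 7.400e-06 m²
R₁ = ρL/A = (2.63×10^-8)(36.7)/(7.400e-06) = 0.1304 Ω
R₂ = (1.64×10^-8)(13.4)/(7.400e-06) = 0.0297 Ω
R = R₁ + R₂ = 0.160 Ω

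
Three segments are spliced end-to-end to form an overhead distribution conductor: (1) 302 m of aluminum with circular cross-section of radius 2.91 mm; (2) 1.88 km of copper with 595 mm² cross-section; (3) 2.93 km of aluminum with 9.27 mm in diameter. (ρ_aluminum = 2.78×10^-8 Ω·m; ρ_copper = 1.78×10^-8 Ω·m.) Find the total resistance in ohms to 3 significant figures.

Seg 1: A = πr² = π(2.9100e-03 m)² = 2.660e-05 m²
R_1 = (2.78×10^-8)(302)/(2.660e-05) = 0.3156 Ω
Seg 2: A = 595 mm² = 5.950e-04 m²
R_2 = (1.78×10^-8)(1880)/(5.950e-04) = 0.05624 Ω
Seg 3: A = π(d/2)² = π(4.6350e-03 m)² = 6.749e-05 m²
R_3 = (2.78×10^-8)(2930)/(6.749e-05) = 1.207 Ω
R_total = R_1 + R_2 + R_3 = 1.58 Ω

1.58 Ω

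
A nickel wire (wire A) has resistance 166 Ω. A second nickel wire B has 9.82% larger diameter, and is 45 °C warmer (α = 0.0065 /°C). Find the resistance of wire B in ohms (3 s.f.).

R ∝ ρL/d² with ρ ∝ (1+αΔT), so R_B/R_A = (1 + 9.82/100)⁻² × (1 + 0.0065×45)
= 0.8292 × 1.292 = 1.072
R_B = 1.072 × 166 = 178 Ω

178 Ω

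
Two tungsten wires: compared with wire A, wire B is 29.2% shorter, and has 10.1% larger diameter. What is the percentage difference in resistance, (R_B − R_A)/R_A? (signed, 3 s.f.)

-41.6%

R ∝ L/d², so R_B/R_A = (1 − 29.2/100) × (1 + 10.1/100)⁻²
= 0.708 × 0.8249 = 0.5841
(R_B − R_A)/R_A = 0.5841 − 1 = -41.6%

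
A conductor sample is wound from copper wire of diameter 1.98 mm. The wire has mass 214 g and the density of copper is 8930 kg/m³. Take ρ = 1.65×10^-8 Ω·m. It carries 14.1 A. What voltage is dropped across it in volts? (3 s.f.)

A = π(d/2)² = π(9.9000e-04 m)² = 3.0791e-06 m²
L = m/(density·A) = 0.214/(8930×3.0791e-06) = 7.783 m
R = ρL/A = (1.65×10^-8)(7.783)/(3.0791e-06) = 0.04171 Ω
V = IR = 14.1 × 0.04171 = 0.588 V

0.588 V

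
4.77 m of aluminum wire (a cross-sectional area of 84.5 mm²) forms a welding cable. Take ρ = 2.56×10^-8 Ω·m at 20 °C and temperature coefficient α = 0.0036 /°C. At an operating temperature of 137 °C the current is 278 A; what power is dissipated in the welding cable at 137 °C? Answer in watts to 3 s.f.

159 W

A = 84.5 mm² = 8.450e-05 m²
R₍20₎ = ρL/A = (2.56×10^-8)(4.77)/(8.450e-05) = 0.001445 Ω
R₍137₎ = R₍20₎(1 + αΔT) = 0.001445 × (1 + 0.0036×117) = 0.002054 Ω
P = I²R = (278)² × 0.002054 = 159 W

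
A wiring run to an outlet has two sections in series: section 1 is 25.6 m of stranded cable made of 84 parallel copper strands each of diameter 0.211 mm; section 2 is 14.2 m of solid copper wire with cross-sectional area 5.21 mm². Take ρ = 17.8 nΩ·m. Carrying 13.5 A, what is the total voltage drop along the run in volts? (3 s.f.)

2.75 V

ρ = 17.8 nΩ·m = 1.78×10^-8 Ω·m
Section 1: A_strand = π(1.0550e-04)² = 3.497e-08 m²; R₁ = ρL/(N·A_s) = (1.78×10^-8)(25.6)/(84×3.497e-08) = 0.1551 Ω
Section 2: A = 5.21 mm² = 5.210e-06 m²
R₂ = (1.78×10^-8)(14.2)/(5.210e-06) = 0.04851 Ω
R = R₁ + R₂ = 0.2037 Ω
V = IR = 13.5 × 0.2037 = 2.75 V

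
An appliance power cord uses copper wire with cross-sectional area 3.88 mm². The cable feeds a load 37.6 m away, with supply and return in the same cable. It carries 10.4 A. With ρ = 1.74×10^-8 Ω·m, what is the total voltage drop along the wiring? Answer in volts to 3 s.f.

3.51 V

A = 3.88 mm² = 3.880e-06 m²
Total conductor length (both ways) L = 2 × 37.6 = 75.2 m
R = ρL/A = (1.74×10^-8)(75.2)/(3.880e-06) = 0.3372 Ω
V = IR = 10.4 × 0.3372 = 3.51 V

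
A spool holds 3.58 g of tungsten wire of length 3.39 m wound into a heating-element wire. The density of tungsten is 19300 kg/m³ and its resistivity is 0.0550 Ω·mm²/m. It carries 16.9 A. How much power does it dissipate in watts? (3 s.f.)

973 W

ρ = 0.0550 Ω·mm²/m = 5.50×10^-8 Ω·m
A = m/(density·L) = 0.00358/(19300×3.39) = 5.4717e-08 m²
R = ρL/A = (5.50×10^-8)(3.39)/(5.4717e-08) = 3.408 Ω
P = I²R = (16.9)² × 3.408 = 973 W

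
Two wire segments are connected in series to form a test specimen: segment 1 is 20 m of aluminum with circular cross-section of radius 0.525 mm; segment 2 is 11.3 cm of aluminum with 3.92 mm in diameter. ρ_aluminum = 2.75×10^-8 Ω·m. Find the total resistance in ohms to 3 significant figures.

0.635 Ω

Segment 1: A = πr² = π(5.2500e-04 m)² = 8.659e-07 m²
R₁ = ρL/A = (2.75×10^-8)(20)/(8.659e-07) = 0.6352 Ω
Segment 2: A = π(d/2)² = π(1.9600e-03 m)² = 1.207e-05 m²
R₂ = (2.75×10^-8)(0.113)/(1.207e-05) = 2.575×10^-4 Ω
R = R₁ + R₂ = 0.635 Ω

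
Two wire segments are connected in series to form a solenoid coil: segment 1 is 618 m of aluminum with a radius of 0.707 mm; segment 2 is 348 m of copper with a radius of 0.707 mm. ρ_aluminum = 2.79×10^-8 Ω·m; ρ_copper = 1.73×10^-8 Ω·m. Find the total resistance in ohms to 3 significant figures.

Segment 1: A = πr² = π(7.0700e-04 m)² = 1.570e-06 m²
R₁ = ρL/A = (2.79×10^-8)(618)/(1.570e-06) = 10.98 Ω
R₂ = (1.73×10^-8)(348)/(1.570e-06) = 3.834 Ω
R = R₁ + R₂ = 14.8 Ω

14.8 Ω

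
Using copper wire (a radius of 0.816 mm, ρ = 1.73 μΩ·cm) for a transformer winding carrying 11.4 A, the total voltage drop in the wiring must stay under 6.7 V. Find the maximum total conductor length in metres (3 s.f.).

ρ = 1.73 μΩ·cm = 1.73×10^-8 Ω·m
A = πr² = π(8.1600e-04 m)² = 2.092e-06 m²
L_max = V_max·A/(1·ρI) = (6.7)(2.092e-06)/(1.73×10^-8×11.4) = 71.1 m

71.1 m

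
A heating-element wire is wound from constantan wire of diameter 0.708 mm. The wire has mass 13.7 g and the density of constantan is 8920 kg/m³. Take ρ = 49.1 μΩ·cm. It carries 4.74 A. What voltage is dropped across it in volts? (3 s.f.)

23.1 V

ρ = 49.1 μΩ·cm = 4.91×10^-7 Ω·m
A = π(d/2)² = π(3.5400e-04 m)² = 3.9369e-07 m²
L = m/(density·A) = 0.0137/(8920×3.9369e-07) = 3.901 m
R = ρL/A = (4.91×10^-7)(3.901)/(3.9369e-07) = 4.865 Ω
V = IR = 4.74 × 4.865 = 23.1 V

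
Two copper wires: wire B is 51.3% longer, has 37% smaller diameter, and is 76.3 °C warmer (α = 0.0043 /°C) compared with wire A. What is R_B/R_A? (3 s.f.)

5.06

R ∝ ρL/d² with ρ ∝ (1+αΔT), so R_B/R_A = (1 + 51.3/100) × (1 − 37/100)⁻² × (1 + 0.0043×76.3)
= 1.513 × 2.519 × 1.328 = 5.06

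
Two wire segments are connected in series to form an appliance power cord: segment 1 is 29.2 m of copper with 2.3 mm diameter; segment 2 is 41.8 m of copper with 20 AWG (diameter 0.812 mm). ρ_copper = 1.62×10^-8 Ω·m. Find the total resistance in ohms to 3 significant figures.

1.42 Ω

Segment 1: A = π(d/2)² = π(1.1500e-03 m)² = 4.155e-06 m²
R₁ = ρL/A = (1.62×10^-8)(29.2)/(4.155e-06) = 0.1139 Ω
Segment 2: A = π(0.812/2 mm)² = π(4.0600e-04 m)² = 5.178e-07 m²
R₂ = (1.62×10^-8)(41.8)/(5.178e-07) = 1.308 Ω
R = R₁ + R₂ = 1.42 Ω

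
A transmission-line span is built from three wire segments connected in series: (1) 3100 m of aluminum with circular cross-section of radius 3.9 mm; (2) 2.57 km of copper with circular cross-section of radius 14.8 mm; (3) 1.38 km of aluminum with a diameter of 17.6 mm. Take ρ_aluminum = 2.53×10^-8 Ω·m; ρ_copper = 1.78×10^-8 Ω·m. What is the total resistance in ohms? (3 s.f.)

Seg 1: A = πr² = π(3.9000e-03 m)² = 4.778e-05 m²
R_1 = (2.53×10^-8)(3100)/(4.778e-05) = 1.641 Ω
Seg 2: A = πr² = π(1.4800e-02 m)² = 6.881e-04 m²
R_2 = (1.78×10^-8)(2570)/(6.881e-04) = 0.06648 Ω
Seg 3: A = π(d/2)² = π(8.8000e-03 m)² = 2.433e-04 m²
R_3 = (2.53×10^-8)(1380)/(2.433e-04) = 0.1435 Ω
R_total = R_1 + R_2 + R_3 = 1.85 Ω

1.85 Ω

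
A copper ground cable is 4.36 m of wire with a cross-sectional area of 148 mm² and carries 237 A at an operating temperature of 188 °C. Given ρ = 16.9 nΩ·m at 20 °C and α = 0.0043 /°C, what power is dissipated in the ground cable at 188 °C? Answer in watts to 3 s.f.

48.2 W

ρ = 16.9 nΩ·m = 1.69×10^-8 Ω·m
A = 148 mm² = 1.480e-04 m²
R₍20₎ = ρL/A = (1.69×10^-8)(4.36)/(1.480e-04) = 4.979×10^-4 Ω
R₍188₎ = R₍20₎(1 + αΔT) = 4.979×10^-4 × (1 + 0.0043×168) = 8.575×10^-4 Ω
P = I²R = (237)² × 8.575×10^-4 = 48.2 W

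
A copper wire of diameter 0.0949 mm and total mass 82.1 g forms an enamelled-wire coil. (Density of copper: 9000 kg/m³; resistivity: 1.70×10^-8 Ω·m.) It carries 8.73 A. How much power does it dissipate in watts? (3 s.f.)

2.36×10^5 W

A = π(d/2)² = π(4.7450e-05 m)² = 7.0733e-09 m²
L = m/(density·A) = 0.0821/(9000×7.0733e-09) = 1290 m
R = ρL/A = (1.70×10^-8)(1290)/(7.0733e-09) = 3100 Ω
P = I²R = (8.73)² × 3100 = 2.36×10^5 W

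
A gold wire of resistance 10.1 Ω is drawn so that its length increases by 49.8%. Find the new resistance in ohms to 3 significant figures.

22.7 Ω

k = 1 + 49.8/100 = 1.498; volume constant ⇒ A' = A/k, so R' = k²R.
R' = 2.244 × 10.1 = 22.7 Ω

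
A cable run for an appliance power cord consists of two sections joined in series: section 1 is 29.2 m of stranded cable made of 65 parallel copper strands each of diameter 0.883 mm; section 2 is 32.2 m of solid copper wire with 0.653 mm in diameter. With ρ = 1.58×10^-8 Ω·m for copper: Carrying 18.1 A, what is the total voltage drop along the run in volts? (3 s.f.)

27.7 V

Section 1: A_strand = π(4.4150e-04)² = 6.124e-07 m²; R₁ = ρL/(N·A_s) = (1.58×10^-8)(29.2)/(65×6.124e-07) = 0.01159 Ω
Section 2: A = π(d/2)² = π(3.2650e-04 m)² = 3.349e-07 m²
R₂ = (1.58×10^-8)(32.2)/(3.349e-07) = 1.519 Ω
R = R₁ + R₂ = 1.531 Ω
V = IR = 18.1 × 1.531 = 27.7 V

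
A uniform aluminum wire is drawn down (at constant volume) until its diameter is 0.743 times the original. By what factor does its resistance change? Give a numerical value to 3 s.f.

3.28

Volume constant ⇒ L' = L/r² with r = 0.743. R' = ρL'/A' = ρ(L/r²)/(πr²d₀²/4) = R/r⁴.
Factor = 3.28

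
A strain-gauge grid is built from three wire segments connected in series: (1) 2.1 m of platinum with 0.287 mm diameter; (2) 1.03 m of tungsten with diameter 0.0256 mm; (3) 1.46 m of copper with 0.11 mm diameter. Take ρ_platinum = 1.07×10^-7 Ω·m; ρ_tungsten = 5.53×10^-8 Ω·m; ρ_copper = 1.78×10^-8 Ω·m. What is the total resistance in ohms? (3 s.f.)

Seg 1: A = π(d/2)² = π(1.4350e-04 m)² = 6.469e-08 m²
R_1 = (1.07×10^-7)(2.1)/(6.469e-08) = 3.473 Ω
Seg 2: A = π(d/2)² = π(1.2800e-05 m)² = 5.147e-10 m²
R_2 = (5.53×10^-8)(1.03)/(5.147e-10) = 110.7 Ω
Seg 3: A = π(d/2)² = π(5.5000e-05 m)² = 9.503e-09 m²
R_3 = (1.78×10^-8)(1.46)/(9.503e-09) = 2.735 Ω
R_total = R_1 + R_2 + R_3 = 117 Ω

117 Ω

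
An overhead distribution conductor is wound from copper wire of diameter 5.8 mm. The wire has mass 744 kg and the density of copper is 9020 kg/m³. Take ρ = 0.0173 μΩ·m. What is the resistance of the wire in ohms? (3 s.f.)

2.04 Ω

ρ = 0.0173 μΩ·m = 1.73×10^-8 Ω·m
A = π(d/2)² = π(2.9000e-03 m)² = 2.6421e-05 m²
L = m/(density·A) = 744/(9020×2.6421e-05) = 3122 m
R = ρL/A = (1.73×10^-8)(3122)/(2.6421e-05) = 2.04 Ω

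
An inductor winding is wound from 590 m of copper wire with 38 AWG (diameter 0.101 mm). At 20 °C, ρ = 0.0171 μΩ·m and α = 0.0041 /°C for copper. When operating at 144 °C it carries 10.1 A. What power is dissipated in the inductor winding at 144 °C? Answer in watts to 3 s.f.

ρ = 0.0171 μΩ·m = 1.71×10^-8 Ω·m
A = π(0.101/2 mm)² = π(5.0500e-05 m)² = 8.012e-09 m²
R₍20₎ = ρL/A = (1.71×10^-8)(590)/(8.012e-09) = 1259 Ω
R₍144₎ = R₍20₎(1 + αΔT) = 1259 × (1 + 0.0041×124) = 1899 Ω
P = I²R = (10.1)² × 1899 = 1.94×10^5 W

1.94×10^5 W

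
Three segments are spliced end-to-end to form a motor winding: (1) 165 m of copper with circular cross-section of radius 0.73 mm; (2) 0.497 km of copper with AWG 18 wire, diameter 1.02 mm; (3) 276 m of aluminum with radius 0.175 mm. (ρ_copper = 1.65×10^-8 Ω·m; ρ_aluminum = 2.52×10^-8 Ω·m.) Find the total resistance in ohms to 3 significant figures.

84.0 Ω

Seg 1: A = πr² = π(7.3000e-04 m)² = 1.674e-06 m²
R_1 = (1.65×10^-8)(165)/(1.674e-06) = 1.626 Ω
Seg 2: A = π(1.02/2 mm)² = π(5.1000e-04 m)² = 8.171e-07 m²
R_2 = (1.65×10^-8)(497)/(8.171e-07) = 10.04 Ω
Seg 3: A = πr² = π(1.7500e-04 m)² = 9.621e-08 m²
R_3 = (2.52×10^-8)(276)/(9.621e-08) = 72.29 Ω
R_total = R_1 + R_2 + R_3 = 84.0 Ω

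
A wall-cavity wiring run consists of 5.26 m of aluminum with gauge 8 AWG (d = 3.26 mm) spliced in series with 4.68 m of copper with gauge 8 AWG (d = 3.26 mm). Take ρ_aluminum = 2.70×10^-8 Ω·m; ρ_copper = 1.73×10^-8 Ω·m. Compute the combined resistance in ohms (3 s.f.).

Segment 1: A = π(3.26/2 mm)² = π(1.6300e-03 m)² = 8.347e-06 m²
R₁ = ρL/A = (2.70×10^-8)(5.26)/(8.347e-06) = 0.01701 Ω
R₂ = (1.73×10^-8)(4.68)/(8.347e-06) = 0.0097 Ω
R = R₁ + R₂ = 0.0267 Ω

0.0267 Ω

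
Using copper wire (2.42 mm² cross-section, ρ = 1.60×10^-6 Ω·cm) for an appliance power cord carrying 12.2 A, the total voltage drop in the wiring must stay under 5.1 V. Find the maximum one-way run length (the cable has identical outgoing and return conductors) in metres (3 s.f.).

ρ = 1.60×10^-6 Ω·cm = 1.60×10^-8 Ω·m
A = 2.42 mm² = 2.420e-06 m²
L_max = V_max·A/(2·ρI) = (5.1)(2.420e-06)/(2×1.60×10^-8×12.2) = 31.6 m

31.6 m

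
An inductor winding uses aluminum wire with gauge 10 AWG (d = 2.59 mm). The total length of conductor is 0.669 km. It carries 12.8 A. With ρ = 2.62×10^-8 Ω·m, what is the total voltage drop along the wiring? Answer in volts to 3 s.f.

42.6 V

A = π(2.59/2 mm)² = π(1.2950e-03 m)² = 5.269e-06 m²
R = ρL/A = (2.62×10^-8)(669)/(5.269e-06) = 3.327 Ω
V = IR = 12.8 × 3.327 = 42.6 V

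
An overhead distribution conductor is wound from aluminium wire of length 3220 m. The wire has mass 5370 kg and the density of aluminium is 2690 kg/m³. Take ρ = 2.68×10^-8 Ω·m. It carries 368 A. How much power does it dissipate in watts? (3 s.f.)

18900 W

A = m/(density·L) = 5370/(2690×3220) = 6.1996e-04 m²
R = ρL/A = (2.68×10^-8)(3220)/(6.1996e-04) = 0.1392 Ω
P = I²R = (368)² × 0.1392 = 18900 W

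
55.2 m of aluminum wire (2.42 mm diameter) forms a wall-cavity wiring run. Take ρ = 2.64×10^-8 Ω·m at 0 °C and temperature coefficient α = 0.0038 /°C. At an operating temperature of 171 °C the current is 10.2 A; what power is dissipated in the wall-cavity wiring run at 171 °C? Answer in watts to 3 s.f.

54.4 W

A = π(d/2)² = π(1.2100e-03 m)² = 4.600e-06 m²
R₍0₎ = ρL/A = (2.64×10^-8)(55.2)/(4.600e-06) = 0.3168 Ω
R₍171₎ = R₍0₎(1 + αΔT) = 0.3168 × (1 + 0.0038×171) = 0.5227 Ω
P = I²R = (10.2)² × 0.5227 = 54.4 W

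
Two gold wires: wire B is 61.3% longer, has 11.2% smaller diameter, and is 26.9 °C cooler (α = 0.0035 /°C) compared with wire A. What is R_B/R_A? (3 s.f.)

1.85

R ∝ ρL/d² with ρ ∝ (1+αΔT), so R_B/R_A = (1 + 61.3/100) × (1 − 11.2/100)⁻² × (1 − 0.0035×26.9)
= 1.613 × 1.268 × 0.9059 = 1.85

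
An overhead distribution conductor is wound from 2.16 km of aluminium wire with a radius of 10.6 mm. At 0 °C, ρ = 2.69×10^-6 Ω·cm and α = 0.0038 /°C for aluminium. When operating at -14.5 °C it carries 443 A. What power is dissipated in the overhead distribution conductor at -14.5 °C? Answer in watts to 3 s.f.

ρ = 2.69×10^-6 Ω·cm = 2.69×10^-8 Ω·m
A = πr² = π(1.0600e-02 m)² = 3.530e-04 m²
R₍0₎ = ρL/A = (2.69×10^-8)(2160)/(3.530e-04) = 0.1646 Ω
R₍-14.5₎ = R₍0₎(1 + αΔT) = 0.1646 × (1 + 0.0038×-14.5) = 0.1555 Ω
P = I²R = (443)² × 0.1555 = 30500 W

30500 W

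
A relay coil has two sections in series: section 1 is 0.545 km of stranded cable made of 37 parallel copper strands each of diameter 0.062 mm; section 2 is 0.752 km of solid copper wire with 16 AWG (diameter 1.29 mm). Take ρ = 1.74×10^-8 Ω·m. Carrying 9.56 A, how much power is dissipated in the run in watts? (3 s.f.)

8670 W

Section 1: A_strand = π(3.1000e-05)² = 3.019e-09 m²; R₁ = ρL/(N·A_s) = (1.74×10^-8)(545)/(37×3.019e-09) = 84.89 Ω
Section 2: A = π(1.29/2 mm)² = π(6.4500e-04 m)² = 1.307e-06 m²
R₂ = (1.74×10^-8)(752)/(1.307e-06) = 10.01 Ω
R = R₁ + R₂ = 94.9 Ω
P = I²R = (9.56)² × 94.9 = 8670 W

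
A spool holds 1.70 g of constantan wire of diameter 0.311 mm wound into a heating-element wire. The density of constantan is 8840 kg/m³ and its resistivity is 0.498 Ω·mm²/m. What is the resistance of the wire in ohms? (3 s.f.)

ρ = 0.498 Ω·mm²/m = 4.98×10^-7 Ω·m
A = π(d/2)² = π(1.5550e-04 m)² = 7.5964e-08 m²
L = m/(density·A) = 0.0017/(8840×7.5964e-08) = 2.532 m
R = ρL/A = (4.98×10^-7)(2.532)/(7.5964e-08) = 16.6 Ω

16.6 Ω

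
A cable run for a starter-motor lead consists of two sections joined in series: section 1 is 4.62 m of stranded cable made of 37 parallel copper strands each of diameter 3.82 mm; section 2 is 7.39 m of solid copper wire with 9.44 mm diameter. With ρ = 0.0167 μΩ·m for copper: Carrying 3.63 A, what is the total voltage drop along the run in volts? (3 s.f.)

ρ = 0.0167 μΩ·m = 1.67×10^-8 Ω·m
Section 1: A_strand = π(1.9100e-03)² = 1.146e-05 m²; R₁ = ρL/(N·A_s) = (1.67×10^-8)(4.62)/(37×1.146e-05) = 1.819×10^-4 Ω
Section 2: A = π(d/2)² = π(4.7200e-03 m)² = 6.999e-05 m²
R₂ = (1.67×10^-8)(7.39)/(6.999e-05) = 0.001763 Ω
R = R₁ + R₂ = 0.001945 Ω
V = IR = 3.63 × 0.001945 = 0.00706 V

0.00706 V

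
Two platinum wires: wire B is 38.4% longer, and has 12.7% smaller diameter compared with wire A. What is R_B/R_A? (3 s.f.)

R ∝ L/d², so R_B/R_A = (1 + 38.4/100) × (1 − 12.7/100)⁻²
= 1.384 × 1.312 = 1.82

1.82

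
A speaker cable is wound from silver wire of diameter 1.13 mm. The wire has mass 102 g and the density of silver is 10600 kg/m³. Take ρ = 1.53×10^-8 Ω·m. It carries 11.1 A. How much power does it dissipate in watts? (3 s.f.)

A = π(d/2)² = π(5.6500e-04 m)² = 1.0029e-06 m²
L = m/(density·A) = 0.102/(10600×1.0029e-06) = 9.595 m
R = ρL/A = (1.53×10^-8)(9.595)/(1.0029e-06) = 0.1464 Ω
P = I²R = (11.1)² × 0.1464 = 18.0 W

18.0 W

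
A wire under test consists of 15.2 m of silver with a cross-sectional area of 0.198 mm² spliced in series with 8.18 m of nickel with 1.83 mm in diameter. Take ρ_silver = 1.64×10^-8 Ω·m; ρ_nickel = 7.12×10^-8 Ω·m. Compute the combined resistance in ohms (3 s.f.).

1.48 Ω

Segment 1: A = 0.198 mm² = 1.980e-07 m²
R₁ = ρL/A = (1.64×10^-8)(15.2)/(1.980e-07) = 1.259 Ω
Segment 2: A = π(d/2)² = π(9.1500e-04 m)² = 2.630e-06 m²
R₂ = (7.12×10^-8)(8.18)/(2.630e-06) = 0.2214 Ω
R = R₁ + R₂ = 1.48 Ω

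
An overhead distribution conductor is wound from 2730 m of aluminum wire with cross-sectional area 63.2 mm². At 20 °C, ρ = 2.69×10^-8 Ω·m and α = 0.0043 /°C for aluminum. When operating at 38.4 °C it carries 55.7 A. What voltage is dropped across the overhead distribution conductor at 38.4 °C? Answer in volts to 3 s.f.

69.8 V

A = 63.2 mm² = 6.320e-05 m²
R₍20₎ = ρL/A = (2.69×10^-8)(2730)/(6.320e-05) = 1.162 Ω
R₍38.4₎ = R₍20₎(1 + αΔT) = 1.162 × (1 + 0.0043×18.4) = 1.254 Ω
V = IR = 55.7 × 1.254 = 69.8 V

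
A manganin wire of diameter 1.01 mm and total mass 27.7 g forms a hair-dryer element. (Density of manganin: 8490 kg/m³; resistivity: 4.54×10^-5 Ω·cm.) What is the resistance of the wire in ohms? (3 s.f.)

2.31 Ω

ρ = 4.54×10^-5 Ω·cm = 4.54×10^-7 Ω·m
A = π(d/2)² = π(5.0500e-04 m)² = 8.0118e-07 m²
L = m/(density·A) = 0.0277/(8490×8.0118e-07) = 4.072 m
R = ρL/A = (4.54×10^-7)(4.072)/(8.0118e-07) = 2.31 Ω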